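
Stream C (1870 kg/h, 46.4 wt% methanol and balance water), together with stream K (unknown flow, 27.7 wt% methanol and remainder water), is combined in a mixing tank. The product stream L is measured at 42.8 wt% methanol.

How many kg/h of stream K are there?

445.8 kg/h

Let K be the unknown flow. Total out = 1870 + K.
methanol balance: 867.68 + 0.277·K = 0.428·(1870 + K)
(0.277 − 0.428)·K = 0.428×1870 − 867.68 = -67.32
K = -67.32 / -0.151 = 445.83 kg/h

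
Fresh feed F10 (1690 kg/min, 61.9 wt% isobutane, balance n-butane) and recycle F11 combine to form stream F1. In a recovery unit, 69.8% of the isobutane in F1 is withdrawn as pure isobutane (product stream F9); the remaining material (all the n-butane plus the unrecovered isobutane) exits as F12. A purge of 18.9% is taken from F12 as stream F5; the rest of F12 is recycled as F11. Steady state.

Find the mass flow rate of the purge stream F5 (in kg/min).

n-butane enters only via F10 and leaves only via the purge: 1690×0.381 = 0.189×(n-butane in F12), and the recovery unit passes all n-butane, so n-butane in F1 = n-butane in F12 = 3406.8 kg/min.
isobutane in F1: m_A = 1690×0.619 + (1−0.189)·(1−0.698)·m_A, so m_A = 1046.1/0.7551 = 1385.4 kg/min.
F12 = (1−0.698)×1385.4 + 3406.8 = 3825.2 kg/min.
Purge F5 = 0.189×3825.2 = 722.97 kg/min.

723 kg/min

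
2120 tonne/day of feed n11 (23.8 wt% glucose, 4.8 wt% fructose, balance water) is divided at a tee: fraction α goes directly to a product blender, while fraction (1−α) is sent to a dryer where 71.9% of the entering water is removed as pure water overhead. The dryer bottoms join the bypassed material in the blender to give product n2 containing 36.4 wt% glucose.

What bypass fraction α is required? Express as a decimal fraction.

0.326

All 2120×0.238 = 504.56 tonne/day of glucose reaches n2, so n2 = 504.56/0.364 = 1386.2 tonne/day and vapour = 733.85 tonne/day.
The evaporator receives (1−α)·2120 of feed at 0.714 water and removes 0.719 of that water:
0.719×0.714×(1−α)×2120 = 733.85
(1−α) = 733.85/1088.3 = 0.6743;  α = 0.3257.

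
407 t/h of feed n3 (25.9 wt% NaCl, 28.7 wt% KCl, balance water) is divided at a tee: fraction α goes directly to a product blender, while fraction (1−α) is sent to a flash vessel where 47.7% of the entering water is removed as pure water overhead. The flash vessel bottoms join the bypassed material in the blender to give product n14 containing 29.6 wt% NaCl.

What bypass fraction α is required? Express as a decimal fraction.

0.423

All 407×0.259 = 105.41 t/h of NaCl reaches n14, so n14 = 105.41/0.296 = 356.12 t/h and vapour = 50.875 t/h.
The evaporator receives (1−α)·407 of feed at 0.454 water and removes 0.477 of that water:
0.477×0.454×(1−α)×407 = 50.875
(1−α) = 50.875/88.139 = 0.5772;  α = 0.4228.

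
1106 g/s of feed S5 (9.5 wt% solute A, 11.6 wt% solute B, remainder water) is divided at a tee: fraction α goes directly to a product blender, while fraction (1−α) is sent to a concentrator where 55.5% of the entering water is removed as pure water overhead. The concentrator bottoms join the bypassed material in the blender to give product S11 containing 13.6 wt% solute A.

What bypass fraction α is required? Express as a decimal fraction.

0.312

All 1106×0.095 = 105.07 g/s of solute A reaches S11, so S11 = 105.07/0.136 = 772.57 g/s and vapour = 333.43 g/s.
The evaporator receives (1−α)·1106 of feed at 0.789 water and removes 0.555 of that water:
0.555×0.789×(1−α)×1106 = 333.43
(1−α) = 333.43/484.31 = 0.6885;  α = 0.3115.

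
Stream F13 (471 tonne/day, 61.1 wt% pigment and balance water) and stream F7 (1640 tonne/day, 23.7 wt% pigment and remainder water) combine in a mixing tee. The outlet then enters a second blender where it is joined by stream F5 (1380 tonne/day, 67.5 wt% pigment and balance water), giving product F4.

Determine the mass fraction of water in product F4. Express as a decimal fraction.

Overall, product flow = 3491 tonne/day.
water in = 471×0.389 + 1640×0.763 + 1380×0.325 = 1883 tonne/day.
water fraction in F4 = 0.539.

0.539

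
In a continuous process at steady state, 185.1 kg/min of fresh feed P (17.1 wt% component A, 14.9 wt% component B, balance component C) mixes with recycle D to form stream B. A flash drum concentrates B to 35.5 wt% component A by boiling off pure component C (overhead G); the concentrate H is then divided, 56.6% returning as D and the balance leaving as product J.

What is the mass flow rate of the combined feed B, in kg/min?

Overall component A balance (none leaves overhead): component A in fresh feed = component A in product, i.e. 185.1×0.171 = (1−0.566)·H·0.355.
H = 31.652/(0.355×0.434) = 205.44 kg/min.
Recycle D = 0.566×205.44 = 116.28 kg/min.
Combined feed B = 185.1 + 116.28 = 301.38 kg/min.

301.4 kg/min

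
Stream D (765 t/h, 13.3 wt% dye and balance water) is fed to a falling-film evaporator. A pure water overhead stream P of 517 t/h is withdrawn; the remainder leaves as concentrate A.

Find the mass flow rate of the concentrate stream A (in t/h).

248 t/h

Concentrate = 765 − 517 = 248 t/h.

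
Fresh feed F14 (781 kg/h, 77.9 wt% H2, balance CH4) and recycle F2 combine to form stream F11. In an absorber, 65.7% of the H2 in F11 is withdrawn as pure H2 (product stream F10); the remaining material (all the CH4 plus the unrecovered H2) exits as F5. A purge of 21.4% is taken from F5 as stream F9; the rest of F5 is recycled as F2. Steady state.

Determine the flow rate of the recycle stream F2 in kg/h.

CH4 enters only via F14 and leaves only via the purge: 781×0.221 = 0.214×(CH4 in F5), and the absorber passes all CH4, so CH4 in F11 = CH4 in F5 = 806.55 kg/h.
H2 in F11: m_A = 781×0.779 + (1−0.214)·(1−0.657)·m_A, so m_A = 608.4/0.7304 = 832.96 kg/h.
F5 = (1−0.657)×832.96 + 806.55 = 1092.3 kg/h.
Recycle F2 = (1−0.214)×1092.3 = 858.51 kg/h.

858.5 kg/h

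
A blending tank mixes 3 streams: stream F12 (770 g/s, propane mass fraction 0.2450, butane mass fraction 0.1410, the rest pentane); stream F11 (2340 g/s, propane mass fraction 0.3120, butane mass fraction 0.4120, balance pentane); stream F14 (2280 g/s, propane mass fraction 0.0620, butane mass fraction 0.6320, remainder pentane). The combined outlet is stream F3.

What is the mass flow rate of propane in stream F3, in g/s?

propane out = propane in = 770×0.245 + 2340×0.312 + 2280×0.062 = 1060.1 g/s.

1060 g/s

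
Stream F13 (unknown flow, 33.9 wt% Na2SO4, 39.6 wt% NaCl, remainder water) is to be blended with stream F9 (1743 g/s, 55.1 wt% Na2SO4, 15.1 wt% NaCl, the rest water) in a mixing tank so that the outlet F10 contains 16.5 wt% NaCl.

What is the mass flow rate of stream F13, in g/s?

105.6 g/s

Let F13 be the unknown flow. Total out = 1743 + F13.
NaCl balance: 263.19 + 0.396·F13 = 0.165·(1743 + F13)
(0.396 − 0.165)·F13 = 0.165×1743 − 263.19 = 24.402
F13 = 24.402 / 0.231 = 105.64 g/s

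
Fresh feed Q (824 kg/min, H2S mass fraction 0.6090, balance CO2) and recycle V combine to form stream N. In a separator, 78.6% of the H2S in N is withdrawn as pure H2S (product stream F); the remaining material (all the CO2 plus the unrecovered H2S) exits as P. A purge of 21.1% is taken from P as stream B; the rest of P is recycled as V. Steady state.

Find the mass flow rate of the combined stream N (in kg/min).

CO2 enters only via Q and leaves only via the purge: 824×0.391 = 0.211×(CO2 in P), and the separator passes all CO2, so CO2 in N = CO2 in P = 1526.9 kg/min.
H2S in N: m_A = 824×0.609 + (1−0.211)·(1−0.786)·m_A, so m_A = 501.82/0.8312 = 603.76 kg/min.
N = 603.76 + 1526.9 = 2130.7 kg/min.

2131 kg/min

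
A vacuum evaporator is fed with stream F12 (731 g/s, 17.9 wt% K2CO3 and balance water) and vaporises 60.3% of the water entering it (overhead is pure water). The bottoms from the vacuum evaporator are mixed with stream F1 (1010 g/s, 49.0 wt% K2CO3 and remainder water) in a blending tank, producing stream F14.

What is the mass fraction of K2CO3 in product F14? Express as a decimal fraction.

Vapour removed = 0.603×0.821×731 = 361.89 g/s; concentrate = 369.11 g/s.
K2CO3 reaching the mixer = 130.85 (from concentrate) + 1010×0.490 = 625.75 g/s.
Product flow = 369.11 + 1010 = 1379.1 g/s; K2CO3 fraction = 0.454.

0.454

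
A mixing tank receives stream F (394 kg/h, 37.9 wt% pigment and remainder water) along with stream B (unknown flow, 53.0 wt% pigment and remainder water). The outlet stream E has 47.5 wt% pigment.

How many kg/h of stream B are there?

Let B be the unknown flow. Total out = 394 + B.
pigment balance: 149.33 + 0.530·B = 0.475·(394 + B)
(0.530 − 0.475)·B = 0.475×394 − 149.33 = 37.824
B = 37.824 / 0.055 = 687.71 kg/h

687.7 kg/h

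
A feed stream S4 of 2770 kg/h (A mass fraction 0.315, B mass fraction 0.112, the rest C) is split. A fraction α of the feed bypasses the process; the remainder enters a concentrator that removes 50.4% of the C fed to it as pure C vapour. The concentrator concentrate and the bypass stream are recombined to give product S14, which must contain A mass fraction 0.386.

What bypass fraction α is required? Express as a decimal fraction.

All 2770×0.315 = 872.55 kg/h of A reaches S14, so S14 = 872.55/0.386 = 2260.5 kg/h and vapour = 509.51 kg/h.
The evaporator receives (1−α)·2770 of feed at 0.573 C and removes 0.504 of that C:
0.504×0.573×(1−α)×2770 = 509.51
(1−α) = 509.51/799.95 = 0.6369;  α = 0.3631.

0.363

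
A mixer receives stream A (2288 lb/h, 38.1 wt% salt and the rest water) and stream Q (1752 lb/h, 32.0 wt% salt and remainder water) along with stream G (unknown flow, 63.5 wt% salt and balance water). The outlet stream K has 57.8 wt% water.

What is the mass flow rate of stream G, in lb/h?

Let G be the unknown flow. Total out = 4040 + G.
water balance: 2607.6 + 0.365·G = 0.578·(4040 + G)
(0.365 − 0.578)·G = 0.578×4040 − 2607.6 = -272.51
G = -272.51 / -0.213 = 1279.4 lb/h

1279 lb/h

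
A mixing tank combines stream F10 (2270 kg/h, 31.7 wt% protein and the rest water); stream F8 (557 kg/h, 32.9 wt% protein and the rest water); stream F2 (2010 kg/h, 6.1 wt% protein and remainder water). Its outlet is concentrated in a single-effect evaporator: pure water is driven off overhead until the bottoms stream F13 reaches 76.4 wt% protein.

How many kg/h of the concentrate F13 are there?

protein entering = 2270×0.317 + 557×0.329 + 2010×0.061 = 1025.5 kg/h.
All protein reports to F13, so F13 = 1025.5/0.764 = 1342.2 kg/h.

1342 kg/h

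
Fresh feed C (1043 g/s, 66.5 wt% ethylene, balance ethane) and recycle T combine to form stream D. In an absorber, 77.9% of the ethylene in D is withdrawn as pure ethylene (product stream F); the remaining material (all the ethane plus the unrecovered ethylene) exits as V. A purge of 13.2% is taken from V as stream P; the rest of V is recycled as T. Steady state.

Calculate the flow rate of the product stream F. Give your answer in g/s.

ethylene in D: m_A = 1043×0.665 + (1−0.132)·(1−0.779)·m_A, so m_A = 693.6/0.8082 = 858.23 g/s.
Product F = 0.779×858.23 = 668.56 g/s.

668.6 g/s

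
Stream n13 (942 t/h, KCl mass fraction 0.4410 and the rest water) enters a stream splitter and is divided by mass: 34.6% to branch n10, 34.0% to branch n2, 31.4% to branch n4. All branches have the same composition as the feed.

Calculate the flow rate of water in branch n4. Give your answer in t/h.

Branch n4 total = 0.314×942 = 295.79 t/h.
water in n4 = 0.559×295.79 = 165.35 t/h.

165.3 t/h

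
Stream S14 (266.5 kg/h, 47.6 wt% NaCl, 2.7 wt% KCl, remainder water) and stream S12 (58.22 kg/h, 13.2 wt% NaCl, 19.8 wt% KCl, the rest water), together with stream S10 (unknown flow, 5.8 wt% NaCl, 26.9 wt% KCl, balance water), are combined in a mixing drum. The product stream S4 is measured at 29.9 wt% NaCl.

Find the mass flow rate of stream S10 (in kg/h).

Let S10 be the unknown flow. Total out = 324.72 + S10.
NaCl balance: 134.54 + 0.058·S10 = 0.299·(324.72 + S10)
(0.058 − 0.299)·S10 = 0.299×324.72 − 134.54 = -37.448
S10 = -37.448 / -0.241 = 155.38 kg/h

155.4 kg/h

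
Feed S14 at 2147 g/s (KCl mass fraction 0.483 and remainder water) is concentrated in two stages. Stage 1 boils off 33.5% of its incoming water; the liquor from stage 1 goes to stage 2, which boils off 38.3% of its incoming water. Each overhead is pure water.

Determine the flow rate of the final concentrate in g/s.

water in feed = 2147×0.517 = 1110 g/s.
After stage 1: water left = (1−0.335)×1110 = 738.15; stream total = 1775.2 g/s.
After stage 2: water left = (1−0.383)×738.15 = 455.44; final concentrate = 1492.4 g/s.

1492 g/s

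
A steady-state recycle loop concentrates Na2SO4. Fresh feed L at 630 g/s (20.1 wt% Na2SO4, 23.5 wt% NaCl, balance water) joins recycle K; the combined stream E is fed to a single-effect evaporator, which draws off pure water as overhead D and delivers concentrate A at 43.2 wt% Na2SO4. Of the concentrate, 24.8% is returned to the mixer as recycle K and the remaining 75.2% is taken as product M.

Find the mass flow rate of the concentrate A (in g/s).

Overall Na2SO4 balance (none leaves overhead): Na2SO4 in fresh feed = Na2SO4 in product, i.e. 630×0.201 = (1−0.248)·A·0.432.
A = 126.63/(0.432×0.752) = 389.79 g/s.

389.8 g/s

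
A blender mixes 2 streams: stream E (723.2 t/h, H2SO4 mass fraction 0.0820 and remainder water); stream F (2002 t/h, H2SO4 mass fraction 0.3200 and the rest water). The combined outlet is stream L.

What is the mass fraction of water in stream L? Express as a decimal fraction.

Total flow out = 723.2 + 2002 = 2725.2 t/h.
water in = 723.2×0.918 + 2002×0.680 = 2025.3 t/h.
water mass fraction in L = 2025.3/2725.2 = 0.7432.

0.7432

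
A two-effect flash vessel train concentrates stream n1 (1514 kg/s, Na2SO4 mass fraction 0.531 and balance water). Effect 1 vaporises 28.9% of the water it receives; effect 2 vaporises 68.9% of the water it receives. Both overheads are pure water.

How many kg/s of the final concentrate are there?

water in feed = 1514×0.469 = 710.07 kg/s.
After stage 1: water left = (1−0.289)×710.07 = 504.86; stream total = 1308.8 kg/s.
After stage 2: water left = (1−0.689)×504.86 = 157.01; final concentrate = 960.94 kg/s.

960.9 kg/s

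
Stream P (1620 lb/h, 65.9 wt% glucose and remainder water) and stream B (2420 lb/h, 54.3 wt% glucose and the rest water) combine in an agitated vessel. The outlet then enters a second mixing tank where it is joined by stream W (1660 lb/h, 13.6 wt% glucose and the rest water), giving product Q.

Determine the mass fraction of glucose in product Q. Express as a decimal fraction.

Overall, product flow = 5700 lb/h.
glucose in = 1620×0.659 + 2420×0.543 + 1660×0.136 = 2607.4 lb/h.
glucose fraction in Q = 0.457.

0.457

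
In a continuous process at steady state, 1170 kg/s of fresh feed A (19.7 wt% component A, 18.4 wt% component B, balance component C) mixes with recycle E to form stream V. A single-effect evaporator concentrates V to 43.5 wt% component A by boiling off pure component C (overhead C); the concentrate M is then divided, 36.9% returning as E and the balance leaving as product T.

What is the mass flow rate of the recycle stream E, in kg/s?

Overall component A balance (none leaves overhead): component A in fresh feed = component A in product, i.e. 1170×0.197 = (1−0.369)·M·0.435.
M = 230.49/(0.435×0.631) = 839.72 kg/s.
Recycle E = 0.369×839.72 = 309.86 kg/s.

309.9 kg/s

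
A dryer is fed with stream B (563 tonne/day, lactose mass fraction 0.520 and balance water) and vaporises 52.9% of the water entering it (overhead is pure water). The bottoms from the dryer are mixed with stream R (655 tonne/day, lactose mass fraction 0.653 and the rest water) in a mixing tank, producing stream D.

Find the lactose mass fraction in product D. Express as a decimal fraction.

0.670

Vapour removed = 0.529×0.480×563 = 142.96 tonne/day; concentrate = 420.04 tonne/day.
lactose reaching the mixer = 292.76 (from concentrate) + 655×0.653 = 720.48 tonne/day.
Product flow = 420.04 + 655 = 1075 tonne/day; lactose fraction = 0.670.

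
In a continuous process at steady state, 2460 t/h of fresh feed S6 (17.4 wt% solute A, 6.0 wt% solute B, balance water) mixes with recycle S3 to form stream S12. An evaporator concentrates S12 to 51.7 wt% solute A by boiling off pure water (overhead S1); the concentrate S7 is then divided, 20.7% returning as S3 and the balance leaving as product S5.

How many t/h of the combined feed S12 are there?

Overall solute A balance (none leaves overhead): solute A in fresh feed = solute A in product, i.e. 2460×0.174 = (1−0.207)·S7·0.517.
S7 = 428.04/(0.517×0.793) = 1044 t/h.
Recycle S3 = 0.207×1044 = 216.12 t/h.
Combined feed S12 = 2460 + 216.12 = 2676.1 t/h.

2676 t/h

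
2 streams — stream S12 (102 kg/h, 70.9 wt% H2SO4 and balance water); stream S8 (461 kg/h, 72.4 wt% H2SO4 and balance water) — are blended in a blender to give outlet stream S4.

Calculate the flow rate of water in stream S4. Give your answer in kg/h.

water out = water in = 102×0.291 + 461×0.276 = 156.92 kg/h.

156.9 kg/h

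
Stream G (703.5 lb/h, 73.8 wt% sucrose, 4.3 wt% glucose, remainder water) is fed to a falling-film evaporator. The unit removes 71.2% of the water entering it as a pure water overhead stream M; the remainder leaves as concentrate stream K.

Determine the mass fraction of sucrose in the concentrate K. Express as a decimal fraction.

sucrose is not removed: 703.5×0.738 = 519.18 lb/h of sucrose enters K.
water entering = 703.5×0.219 = 154.07 lb/h; overhead removed = 0.712×154.07 = 109.7 lb/h.
Concentrate = 703.5 − 109.7 = 593.8 lb/h.
Mass fraction = 519.18/593.8 = 0.874.

0.874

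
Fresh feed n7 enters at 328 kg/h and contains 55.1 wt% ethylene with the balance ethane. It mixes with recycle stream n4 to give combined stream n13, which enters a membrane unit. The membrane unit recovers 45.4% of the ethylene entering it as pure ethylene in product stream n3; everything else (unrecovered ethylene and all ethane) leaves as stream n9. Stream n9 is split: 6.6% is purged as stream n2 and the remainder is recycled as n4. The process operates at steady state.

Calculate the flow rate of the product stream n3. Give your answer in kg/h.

167.4 kg/h

ethylene in n13: m_A = 328×0.551 + (1−0.066)·(1−0.454)·m_A, so m_A = 180.73/0.4900 = 368.81 kg/h.
Product n3 = 0.454×368.81 = 167.44 kg/h.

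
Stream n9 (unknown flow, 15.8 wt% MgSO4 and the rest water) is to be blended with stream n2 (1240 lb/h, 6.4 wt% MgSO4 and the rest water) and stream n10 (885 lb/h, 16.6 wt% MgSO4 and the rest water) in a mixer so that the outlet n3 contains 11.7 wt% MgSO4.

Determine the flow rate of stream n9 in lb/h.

545.2 lb/h

Let n9 be the unknown flow. Total out = 2125 + n9.
MgSO4 balance: 226.27 + 0.158·n9 = 0.117·(2125 + n9)
(0.158 − 0.117)·n9 = 0.117×2125 − 226.27 = 22.355
n9 = 22.355 / 0.041 = 545.24 lb/h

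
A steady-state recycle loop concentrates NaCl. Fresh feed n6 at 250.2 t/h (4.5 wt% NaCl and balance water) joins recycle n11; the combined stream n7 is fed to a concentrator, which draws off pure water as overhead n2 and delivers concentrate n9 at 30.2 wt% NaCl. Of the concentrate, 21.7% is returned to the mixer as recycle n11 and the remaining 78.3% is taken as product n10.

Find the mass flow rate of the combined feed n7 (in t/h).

260.5 t/h

Overall NaCl balance (none leaves overhead): NaCl in fresh feed = NaCl in product, i.e. 250.2×0.045 = (1−0.217)·n9·0.302.
n9 = 11.259/(0.302×0.783) = 47.614 t/h.
Recycle n11 = 0.217×47.614 = 10.332 t/h.
Combined feed n7 = 250.2 + 10.332 = 260.53 t/h.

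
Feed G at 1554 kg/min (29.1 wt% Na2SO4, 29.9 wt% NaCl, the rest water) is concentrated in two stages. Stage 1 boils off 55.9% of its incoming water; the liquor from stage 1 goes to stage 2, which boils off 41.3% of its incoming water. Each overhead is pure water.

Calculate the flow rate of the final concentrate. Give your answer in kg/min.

water in feed = 1554×0.410 = 637.14 kg/min.
After stage 1: water left = (1−0.559)×637.14 = 280.98; stream total = 1197.8 kg/min.
After stage 2: water left = (1−0.413)×280.98 = 164.93; final concentrate = 1081.8 kg/min.

1082 kg/min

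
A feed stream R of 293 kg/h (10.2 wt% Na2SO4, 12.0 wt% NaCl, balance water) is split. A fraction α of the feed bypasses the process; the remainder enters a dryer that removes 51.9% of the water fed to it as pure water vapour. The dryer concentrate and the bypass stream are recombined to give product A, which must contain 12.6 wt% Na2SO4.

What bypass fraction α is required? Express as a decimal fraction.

0.528

All 293×0.102 = 29.886 kg/h of Na2SO4 reaches A, so A = 29.886/0.126 = 237.19 kg/h and vapour = 55.81 kg/h.
The evaporator receives (1−α)·293 of feed at 0.778 water and removes 0.519 of that water:
0.519×0.778×(1−α)×293 = 55.81
(1−α) = 55.81/118.31 = 0.4717;  α = 0.5283.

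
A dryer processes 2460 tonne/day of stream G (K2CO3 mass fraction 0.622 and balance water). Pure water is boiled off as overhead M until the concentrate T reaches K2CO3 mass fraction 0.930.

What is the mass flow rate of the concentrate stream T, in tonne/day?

1645 tonne/day

K2CO3 is conserved: 2460×0.622 = 1530.1 tonne/day all reports to the concentrate.
Concentrate = 1530.1/(target fraction) = 1645.3 tonne/day.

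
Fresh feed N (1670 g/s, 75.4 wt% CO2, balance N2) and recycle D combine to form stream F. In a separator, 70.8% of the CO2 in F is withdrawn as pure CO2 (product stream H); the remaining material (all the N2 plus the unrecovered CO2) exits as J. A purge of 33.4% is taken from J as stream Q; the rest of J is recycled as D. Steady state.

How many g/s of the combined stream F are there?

N2 enters only via N and leaves only via the purge: 1670×0.246 = 0.334×(N2 in J), and the separator passes all N2, so N2 in F = N2 in J = 1230 g/s.
CO2 in F: m_A = 1670×0.754 + (1−0.334)·(1−0.708)·m_A, so m_A = 1259.2/0.8055 = 1563.2 g/s.
F = 1563.2 + 1230 = 2793.2 g/s.

2793 g/s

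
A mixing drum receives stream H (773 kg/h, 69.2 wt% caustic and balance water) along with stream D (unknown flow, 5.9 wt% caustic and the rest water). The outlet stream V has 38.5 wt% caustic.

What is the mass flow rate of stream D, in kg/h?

727.9 kg/h

Let D be the unknown flow. Total out = 773 + D.
caustic balance: 534.92 + 0.059·D = 0.385·(773 + D)
(0.059 − 0.385)·D = 0.385×773 − 534.92 = -237.31
D = -237.31 / -0.326 = 727.95 kg/h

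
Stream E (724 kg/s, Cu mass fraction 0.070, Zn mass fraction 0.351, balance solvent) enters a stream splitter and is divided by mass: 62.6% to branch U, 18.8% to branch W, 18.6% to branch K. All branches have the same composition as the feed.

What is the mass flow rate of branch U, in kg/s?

Branch U flow = 0.626×724 = 453.22 kg/s.

453.2 kg/s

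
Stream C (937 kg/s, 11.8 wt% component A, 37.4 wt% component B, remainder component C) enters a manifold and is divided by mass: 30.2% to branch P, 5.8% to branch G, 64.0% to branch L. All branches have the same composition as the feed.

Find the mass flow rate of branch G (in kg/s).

54.35 kg/s

Branch G flow = 0.058×937 = 54.346 kg/s.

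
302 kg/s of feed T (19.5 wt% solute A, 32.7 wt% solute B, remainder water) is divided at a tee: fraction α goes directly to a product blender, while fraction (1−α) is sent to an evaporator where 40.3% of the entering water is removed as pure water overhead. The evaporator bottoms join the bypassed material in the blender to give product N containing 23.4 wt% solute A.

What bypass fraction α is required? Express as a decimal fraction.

All 302×0.195 = 58.89 kg/s of solute A reaches N, so N = 58.89/0.234 = 251.67 kg/s and vapour = 50.333 kg/s.
The evaporator receives (1−α)·302 of feed at 0.478 water and removes 0.403 of that water:
0.403×0.478×(1−α)×302 = 50.333
(1−α) = 50.333/58.175 = 0.8652;  α = 0.1348.

0.135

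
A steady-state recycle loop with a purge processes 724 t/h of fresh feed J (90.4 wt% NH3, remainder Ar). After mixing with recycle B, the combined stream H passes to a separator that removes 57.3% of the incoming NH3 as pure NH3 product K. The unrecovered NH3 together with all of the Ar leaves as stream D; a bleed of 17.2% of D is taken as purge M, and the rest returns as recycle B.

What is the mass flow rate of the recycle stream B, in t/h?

692.5 t/h

Ar enters only via J and leaves only via the purge: 724×0.096 = 0.172×(Ar in D), and the separator passes all Ar, so Ar in H = Ar in D = 404.09 t/h.
NH3 in H: m_A = 724×0.904 + (1−0.172)·(1−0.573)·m_A, so m_A = 654.5/0.6464 = 1012.5 t/h.
D = (1−0.573)×1012.5 + 404.09 = 836.41 t/h.
Recycle B = (1−0.172)×836.41 = 692.55 t/h.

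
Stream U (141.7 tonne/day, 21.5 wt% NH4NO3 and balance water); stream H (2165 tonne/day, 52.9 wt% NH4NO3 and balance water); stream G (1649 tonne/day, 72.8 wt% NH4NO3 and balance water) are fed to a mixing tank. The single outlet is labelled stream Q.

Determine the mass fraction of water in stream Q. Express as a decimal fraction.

Total flow out = 141.7 + 2165 + 1649 = 3955.7 tonne/day.
water in = 141.7×0.785 + 2165×0.471 + 1649×0.272 = 1579.5 tonne/day.
water mass fraction in Q = 1579.5/3955.7 = 0.399.

0.399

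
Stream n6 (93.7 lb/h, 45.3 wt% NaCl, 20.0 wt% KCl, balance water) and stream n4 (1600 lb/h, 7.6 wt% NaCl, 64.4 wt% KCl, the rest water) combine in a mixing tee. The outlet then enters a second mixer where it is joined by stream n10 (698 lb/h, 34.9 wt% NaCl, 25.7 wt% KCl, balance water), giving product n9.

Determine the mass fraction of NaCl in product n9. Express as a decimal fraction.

0.170

Overall, product flow = 2391.7 lb/h.
NaCl in = 93.7×0.453 + 1600×0.076 + 698×0.349 = 407.65 lb/h.
NaCl fraction in n9 = 0.170.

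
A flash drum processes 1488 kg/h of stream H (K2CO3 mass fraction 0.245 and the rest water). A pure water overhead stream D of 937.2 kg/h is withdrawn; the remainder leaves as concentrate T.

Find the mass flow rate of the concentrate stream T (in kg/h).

550.8 kg/h

Concentrate = 1488 − 937.2 = 550.8 kg/h.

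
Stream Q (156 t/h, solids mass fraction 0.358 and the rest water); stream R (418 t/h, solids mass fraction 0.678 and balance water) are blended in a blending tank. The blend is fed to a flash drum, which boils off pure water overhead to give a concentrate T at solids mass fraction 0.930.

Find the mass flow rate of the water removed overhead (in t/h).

solids entering = 156×0.358 + 418×0.678 = 339.25 t/h.
All solids reports to T, so T = 339.25/0.930 = 364.79 t/h.
Total feed = 574 t/h; overhead = 574 − 364.79 = 209.21 t/h.

209.2 t/h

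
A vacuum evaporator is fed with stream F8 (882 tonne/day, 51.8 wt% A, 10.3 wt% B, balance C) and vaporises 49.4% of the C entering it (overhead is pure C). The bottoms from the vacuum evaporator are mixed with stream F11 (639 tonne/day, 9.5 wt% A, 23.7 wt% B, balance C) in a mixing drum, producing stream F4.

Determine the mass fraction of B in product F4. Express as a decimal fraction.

0.179

Vapour removed = 0.494×0.379×882 = 165.13 tonne/day; concentrate = 716.87 tonne/day.
B reaching the mixer = 90.846 (from concentrate) + 639×0.237 = 242.29 tonne/day.
Product flow = 716.87 + 639 = 1355.9 tonne/day; B fraction = 0.179.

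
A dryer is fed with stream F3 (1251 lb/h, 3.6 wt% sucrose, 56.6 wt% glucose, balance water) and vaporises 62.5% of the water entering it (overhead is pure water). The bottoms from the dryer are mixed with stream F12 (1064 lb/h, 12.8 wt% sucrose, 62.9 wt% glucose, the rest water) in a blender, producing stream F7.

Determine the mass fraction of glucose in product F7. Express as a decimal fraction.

0.687

Vapour removed = 0.625×0.398×1251 = 311.19 lb/h; concentrate = 939.81 lb/h.
glucose reaching the mixer = 708.07 (from concentrate) + 1064×0.629 = 1377.3 lb/h.
Product flow = 939.81 + 1064 = 2003.8 lb/h; glucose fraction = 0.687.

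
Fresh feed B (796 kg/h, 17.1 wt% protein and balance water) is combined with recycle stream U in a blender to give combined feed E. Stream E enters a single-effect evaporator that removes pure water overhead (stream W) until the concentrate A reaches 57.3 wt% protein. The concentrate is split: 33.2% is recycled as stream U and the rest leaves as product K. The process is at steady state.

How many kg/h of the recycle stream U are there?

Overall protein balance (none leaves overhead): protein in fresh feed = protein in product, i.e. 796×0.171 = (1−0.332)·A·0.573.
A = 136.12/(0.573×0.668) = 355.61 kg/h.
Recycle U = 0.332×355.61 = 118.06 kg/h.

118.1 kg/h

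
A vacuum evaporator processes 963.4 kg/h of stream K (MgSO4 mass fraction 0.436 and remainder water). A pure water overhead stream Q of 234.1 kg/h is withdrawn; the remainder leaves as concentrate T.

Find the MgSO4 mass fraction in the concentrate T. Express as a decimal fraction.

0.576

MgSO4 is not removed: 963.4×0.436 = 420.04 kg/h of MgSO4 enters T.
Concentrate = 963.4 − 234.1 = 729.3 kg/h.
Mass fraction = 420.04/729.3 = 0.576.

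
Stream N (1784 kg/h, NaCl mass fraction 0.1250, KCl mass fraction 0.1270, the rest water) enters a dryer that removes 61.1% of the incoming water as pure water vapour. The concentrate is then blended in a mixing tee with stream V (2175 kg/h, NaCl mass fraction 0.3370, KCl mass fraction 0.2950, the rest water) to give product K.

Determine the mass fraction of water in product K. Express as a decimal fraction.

0.4197

Vapour removed = 0.611×0.748×1784 = 815.34 kg/h; concentrate = 968.66 kg/h.
water reaching the mixer = 519.09 (from concentrate) + 2175×0.368 = 1319.5 kg/h.
Product flow = 968.66 + 2175 = 3143.7 kg/h; water fraction = 0.4197.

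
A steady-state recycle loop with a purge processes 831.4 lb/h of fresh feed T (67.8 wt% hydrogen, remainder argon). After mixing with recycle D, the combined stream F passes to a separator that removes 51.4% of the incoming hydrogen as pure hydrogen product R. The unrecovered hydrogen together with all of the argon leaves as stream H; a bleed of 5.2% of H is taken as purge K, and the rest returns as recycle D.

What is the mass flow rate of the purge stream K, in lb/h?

294.1 lb/h

argon enters only via T and leaves only via the purge: 831.4×0.322 = 0.052×(argon in H), and the separator passes all argon, so argon in F = argon in H = 5148.3 lb/h.
hydrogen in F: m_A = 831.4×0.678 + (1−0.052)·(1−0.514)·m_A, so m_A = 563.69/0.5393 = 1045.3 lb/h.
H = (1−0.514)×1045.3 + 5148.3 = 5656.3 lb/h.
Purge K = 0.052×5656.3 = 294.13 lb/h.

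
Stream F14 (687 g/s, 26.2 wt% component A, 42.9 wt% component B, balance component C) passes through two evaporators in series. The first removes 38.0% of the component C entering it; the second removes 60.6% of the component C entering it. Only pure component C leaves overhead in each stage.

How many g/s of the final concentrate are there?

526.6 g/s

component C in feed = 687×0.309 = 212.28 g/s.
After stage 1: component C left = (1−0.380)×212.28 = 131.62; stream total = 606.33 g/s.
After stage 2: component C left = (1−0.606)×131.62 = 51.856; final concentrate = 526.57 g/s.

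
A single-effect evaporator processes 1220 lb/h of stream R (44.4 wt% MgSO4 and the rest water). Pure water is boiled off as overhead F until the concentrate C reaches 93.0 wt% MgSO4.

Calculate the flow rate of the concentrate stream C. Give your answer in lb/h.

582.5 lb/h

MgSO4 is conserved: 1220×0.444 = 541.68 lb/h all reports to the concentrate.
Concentrate = 541.68/(target fraction) = 582.45 lb/h.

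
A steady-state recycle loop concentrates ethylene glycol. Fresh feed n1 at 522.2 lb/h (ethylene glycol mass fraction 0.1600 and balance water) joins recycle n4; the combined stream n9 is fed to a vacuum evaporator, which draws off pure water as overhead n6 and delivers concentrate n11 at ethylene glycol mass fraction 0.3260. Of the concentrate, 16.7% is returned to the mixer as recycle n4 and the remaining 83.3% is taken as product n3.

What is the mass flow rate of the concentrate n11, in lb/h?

Overall ethylene glycol balance (none leaves overhead): ethylene glycol in fresh feed = ethylene glycol in product, i.e. 522.2×0.160 = (1−0.167)·n11·0.326.
n11 = 83.552/(0.326×0.833) = 307.68 lb/h.

307.7 lb/h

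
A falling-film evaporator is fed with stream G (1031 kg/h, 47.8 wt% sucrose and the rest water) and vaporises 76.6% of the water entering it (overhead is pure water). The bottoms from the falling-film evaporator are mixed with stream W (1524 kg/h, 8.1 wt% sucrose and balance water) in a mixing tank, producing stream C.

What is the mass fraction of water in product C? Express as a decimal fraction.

0.712

Vapour removed = 0.766×0.522×1031 = 412.25 kg/h; concentrate = 618.75 kg/h.
water reaching the mixer = 125.93 (from concentrate) + 1524×0.919 = 1526.5 kg/h.
Product flow = 618.75 + 1524 = 2142.8 kg/h; water fraction = 0.712.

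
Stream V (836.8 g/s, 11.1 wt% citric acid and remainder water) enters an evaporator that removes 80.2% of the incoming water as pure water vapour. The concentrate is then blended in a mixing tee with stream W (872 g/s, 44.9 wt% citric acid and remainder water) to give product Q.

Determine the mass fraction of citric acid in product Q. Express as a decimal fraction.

0.436

Vapour removed = 0.802×0.889×836.8 = 596.62 g/s; concentrate = 240.18 g/s.
citric acid reaching the mixer = 92.885 (from concentrate) + 872×0.449 = 484.41 g/s.
Product flow = 240.18 + 872 = 1112.2 g/s; citric acid fraction = 0.436.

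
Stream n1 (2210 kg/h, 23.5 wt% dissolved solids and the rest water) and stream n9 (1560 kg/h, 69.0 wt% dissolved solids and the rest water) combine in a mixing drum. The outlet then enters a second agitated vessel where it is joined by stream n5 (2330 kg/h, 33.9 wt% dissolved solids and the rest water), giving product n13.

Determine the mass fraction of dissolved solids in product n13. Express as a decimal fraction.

0.391

Overall, product flow = 6100 kg/h.
dissolved solids in = 2210×0.235 + 1560×0.690 + 2330×0.339 = 2385.6 kg/h.
dissolved solids fraction in n13 = 0.391.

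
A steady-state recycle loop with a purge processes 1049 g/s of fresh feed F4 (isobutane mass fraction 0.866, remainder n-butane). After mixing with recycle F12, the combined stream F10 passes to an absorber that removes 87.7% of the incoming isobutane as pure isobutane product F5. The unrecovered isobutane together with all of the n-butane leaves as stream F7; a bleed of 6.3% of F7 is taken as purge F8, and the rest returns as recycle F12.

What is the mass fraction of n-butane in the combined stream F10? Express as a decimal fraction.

0.685

n-butane enters only via F4 and leaves only via the purge: 1049×0.134 = 0.063×(n-butane in F7), and the absorber passes all n-butane, so n-butane in F10 = n-butane in F7 = 2231.2 g/s.
isobutane in F10: m_A = 1049×0.866 + (1−0.063)·(1−0.877)·m_A, so m_A = 908.43/0.8847 = 1026.8 g/s.
F10 = 1026.8 + 2231.2 = 3258 g/s.
n-butane fraction in F10 = 2231.2/3258 = 0.685.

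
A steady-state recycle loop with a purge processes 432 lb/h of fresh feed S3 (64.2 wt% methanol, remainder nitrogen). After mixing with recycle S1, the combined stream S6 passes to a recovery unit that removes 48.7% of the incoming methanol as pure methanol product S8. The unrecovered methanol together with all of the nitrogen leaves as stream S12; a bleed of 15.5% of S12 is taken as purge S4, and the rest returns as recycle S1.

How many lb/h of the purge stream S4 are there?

nitrogen enters only via S3 and leaves only via the purge: 432×0.358 = 0.155×(nitrogen in S12), and the recovery unit passes all nitrogen, so nitrogen in S6 = nitrogen in S12 = 997.78 lb/h.
methanol in S6: m_A = 432×0.642 + (1−0.155)·(1−0.487)·m_A, so m_A = 277.34/0.5665 = 489.56 lb/h.
S12 = (1−0.487)×489.56 + 997.78 = 1248.9 lb/h.
Purge S4 = 0.155×1248.9 = 193.58 lb/h.

193.6 lb/h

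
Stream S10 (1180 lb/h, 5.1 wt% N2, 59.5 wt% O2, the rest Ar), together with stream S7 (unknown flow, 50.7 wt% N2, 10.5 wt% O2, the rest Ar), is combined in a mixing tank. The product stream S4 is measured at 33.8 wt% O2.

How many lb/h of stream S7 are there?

1302 lb/h

Let S7 be the unknown flow. Total out = 1180 + S7.
O2 balance: 702.1 + 0.105·S7 = 0.338·(1180 + S7)
(0.105 − 0.338)·S7 = 0.338×1180 − 702.1 = -303.26
S7 = -303.26 / -0.233 = 1301.5 lb/h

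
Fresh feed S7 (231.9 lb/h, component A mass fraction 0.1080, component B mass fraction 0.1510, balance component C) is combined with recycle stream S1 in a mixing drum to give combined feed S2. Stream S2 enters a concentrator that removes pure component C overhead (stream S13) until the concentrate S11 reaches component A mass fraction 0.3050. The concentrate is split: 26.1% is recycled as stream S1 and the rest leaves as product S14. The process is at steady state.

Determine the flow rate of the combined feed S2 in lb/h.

Overall component A balance (none leaves overhead): component A in fresh feed = component A in product, i.e. 231.9×0.108 = (1−0.261)·S11·0.305.
S11 = 25.045/(0.305×0.739) = 111.12 lb/h.
Recycle S1 = 0.261×111.12 = 29.002 lb/h.
Combined feed S2 = 231.9 + 29.002 = 260.9 lb/h.

260.9 lb/h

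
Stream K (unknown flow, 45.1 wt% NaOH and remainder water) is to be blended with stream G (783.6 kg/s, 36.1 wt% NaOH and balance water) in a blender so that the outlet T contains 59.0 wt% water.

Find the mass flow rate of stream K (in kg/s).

936.5 kg/s

Let K be the unknown flow. Total out = 783.6 + K.
water balance: 500.72 + 0.549·K = 0.590·(783.6 + K)
(0.549 − 0.590)·K = 0.590×783.6 − 500.72 = -38.396
K = -38.396 / -0.041 = 936.5 kg/s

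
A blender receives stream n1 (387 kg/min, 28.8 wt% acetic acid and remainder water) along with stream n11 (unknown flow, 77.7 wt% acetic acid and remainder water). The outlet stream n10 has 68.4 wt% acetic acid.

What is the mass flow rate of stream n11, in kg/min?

1648 kg/min

Let n11 be the unknown flow. Total out = 387 + n11.
acetic acid balance: 111.46 + 0.777·n11 = 0.684·(387 + n11)
(0.777 − 0.684)·n11 = 0.684×387 − 111.46 = 153.25
n11 = 153.25 / 0.093 = 1647.9 kg/min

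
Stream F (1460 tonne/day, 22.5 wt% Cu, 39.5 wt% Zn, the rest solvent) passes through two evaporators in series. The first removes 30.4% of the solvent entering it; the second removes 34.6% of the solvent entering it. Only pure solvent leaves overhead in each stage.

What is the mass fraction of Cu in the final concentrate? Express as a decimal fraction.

solvent in feed = 1460×0.380 = 554.8 tonne/day.
After stage 1: solvent left = (1−0.304)×554.8 = 386.14; stream total = 1291.3 tonne/day.
After stage 2: solvent left = (1−0.346)×386.14 = 252.54; final concentrate = 1157.7 tonne/day.
Cu fraction = 328.5/1157.7 = 0.2837.

0.2837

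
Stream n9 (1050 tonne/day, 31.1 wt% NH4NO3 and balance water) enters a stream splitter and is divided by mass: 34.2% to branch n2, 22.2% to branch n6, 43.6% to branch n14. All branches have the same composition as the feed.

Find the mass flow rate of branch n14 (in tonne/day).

457.8 tonne/day

Branch n14 flow = 0.436×1050 = 457.8 tonne/day.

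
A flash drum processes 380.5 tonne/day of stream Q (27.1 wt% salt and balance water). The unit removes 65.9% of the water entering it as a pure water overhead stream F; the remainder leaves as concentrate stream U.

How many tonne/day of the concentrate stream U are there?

water entering = 380.5×0.729 = 277.38 tonne/day; overhead removed = 0.659×277.38 = 182.8 tonne/day.
Concentrate = 380.5 − 182.8 = 197.7 tonne/day.

197.7 tonne/day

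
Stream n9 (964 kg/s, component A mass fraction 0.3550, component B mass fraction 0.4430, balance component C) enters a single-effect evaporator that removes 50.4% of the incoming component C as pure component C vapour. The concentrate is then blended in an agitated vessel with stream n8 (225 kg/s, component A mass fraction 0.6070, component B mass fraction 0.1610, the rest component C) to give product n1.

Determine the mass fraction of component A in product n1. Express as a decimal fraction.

Vapour removed = 0.504×0.202×964 = 98.143 kg/s; concentrate = 865.86 kg/s.
component A reaching the mixer = 342.22 (from concentrate) + 225×0.607 = 478.79 kg/s.
Product flow = 865.86 + 225 = 1090.9 kg/s; component A fraction = 0.4389.

0.4389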